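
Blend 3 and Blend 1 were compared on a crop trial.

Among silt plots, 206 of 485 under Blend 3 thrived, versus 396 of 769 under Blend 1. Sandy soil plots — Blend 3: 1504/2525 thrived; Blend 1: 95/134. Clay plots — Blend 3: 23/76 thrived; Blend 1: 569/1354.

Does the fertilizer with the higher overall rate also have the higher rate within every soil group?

No

Silt: Blend 3 206/485 = 42.5%, Blend 1 396/769 = 51.5% → Blend 1
Sandy soil: Blend 3 1504/2525 = 59.6%, Blend 1 95/134 = 70.9% → Blend 1
Clay: Blend 3 23/76 = 30.3%, Blend 1 569/1354 = 42.0% → Blend 1
Overall: Blend 3 1733/3086 = 56.2%, Blend 1 1060/2257 = 47.0% → Blend 3
Blend 1 wins each soil group but Blend 3 wins overall — the comparison reverses. Blend 1's plots skew toward clay, which has a lower base rate.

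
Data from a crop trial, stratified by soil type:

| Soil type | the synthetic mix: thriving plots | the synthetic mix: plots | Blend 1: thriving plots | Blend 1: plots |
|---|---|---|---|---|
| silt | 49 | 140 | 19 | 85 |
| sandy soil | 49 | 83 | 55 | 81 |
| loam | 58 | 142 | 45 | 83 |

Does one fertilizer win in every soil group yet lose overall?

No

Silt: the synthetic mix 49/140 = 35.0%, Blend 1 19/85 = 22.4% → the synthetic mix
Sandy soil: the synthetic mix 49/83 = 59.0%, Blend 1 55/81 = 67.9% → Blend 1
Loam: the synthetic mix 58/142 = 40.8%, Blend 1 45/83 = 54.2% → Blend 1
Overall: the synthetic mix 156/365 = 42.7%, Blend 1 119/249 = 47.8% → Blend 1
Neither sweeps: the synthetic mix wins 1 of 3 groups, Blend 1 wins 2. Blend 1 wins overall but not every group — no Simpson reversal.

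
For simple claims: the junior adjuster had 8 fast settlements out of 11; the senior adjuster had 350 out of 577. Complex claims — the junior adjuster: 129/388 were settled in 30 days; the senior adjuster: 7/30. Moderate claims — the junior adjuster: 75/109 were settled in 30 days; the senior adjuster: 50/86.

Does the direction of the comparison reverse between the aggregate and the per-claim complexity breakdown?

Simple: the junior adjuster 8/11 = 72.7%, the senior adjuster 350/577 = 60.7% → the junior adjuster
Complex: the junior adjuster 129/388 = 33.2%, the senior adjuster 7/30 = 23.3% → the junior adjuster
Moderate: the junior adjuster 75/109 = 68.8%, the senior adjuster 50/86 = 58.1% → the junior adjuster
Overall: the junior adjuster 212/508 = 41.7%, the senior adjuster 407/693 = 58.7% → the senior adjuster
The junior adjuster wins each claim group but the senior adjuster wins overall — the comparison reverses. The junior adjuster's claims skew toward complex, which has a lower base rate.

Yes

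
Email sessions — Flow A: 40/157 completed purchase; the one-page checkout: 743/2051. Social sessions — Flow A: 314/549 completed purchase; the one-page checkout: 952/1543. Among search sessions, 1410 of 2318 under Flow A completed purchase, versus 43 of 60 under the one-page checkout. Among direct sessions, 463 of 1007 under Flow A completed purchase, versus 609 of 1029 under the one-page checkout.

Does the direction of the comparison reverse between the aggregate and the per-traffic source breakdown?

Email: Flow A 40/157 = 25.5%, the one-page checkout 743/2051 = 36.2% → the one-page checkout
Social: Flow A 314/549 = 57.2%, the one-page checkout 952/1543 = 61.7% → the one-page checkout
Search: Flow A 1410/2318 = 60.8%, the one-page checkout 43/60 = 71.7% → the one-page checkout
Direct: Flow A 463/1007 = 46.0%, the one-page checkout 609/1029 = 59.2% → the one-page checkout
Overall: Flow A 2227/4031 = 55.2%, the one-page checkout 2347/4683 = 50.1% → Flow A
The one-page checkout wins each traffic group but Flow A wins overall — the comparison reverses. The one-page checkout's sessions skew toward email, which has a lower base rate.

Yes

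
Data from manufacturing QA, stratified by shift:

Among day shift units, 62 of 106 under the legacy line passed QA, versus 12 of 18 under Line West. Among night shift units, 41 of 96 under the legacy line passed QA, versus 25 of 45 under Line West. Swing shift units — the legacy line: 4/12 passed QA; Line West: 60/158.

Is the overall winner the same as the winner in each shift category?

No

Day shift: the legacy line 62/106 = 58.5%, Line West 12/18 = 66.7% → Line West
Night shift: the legacy line 41/96 = 42.7%, Line West 25/45 = 55.6% → Line West
Swing shift: the legacy line 4/12 = 33.3%, Line West 60/158 = 38.0% → Line West
Overall: the legacy line 107/214 = 50.0%, Line West 97/221 = 43.9% → the legacy line
Line West wins each shift group but the legacy line wins overall — the comparison reverses. Line West's units skew toward swing shift, which has a lower base rate.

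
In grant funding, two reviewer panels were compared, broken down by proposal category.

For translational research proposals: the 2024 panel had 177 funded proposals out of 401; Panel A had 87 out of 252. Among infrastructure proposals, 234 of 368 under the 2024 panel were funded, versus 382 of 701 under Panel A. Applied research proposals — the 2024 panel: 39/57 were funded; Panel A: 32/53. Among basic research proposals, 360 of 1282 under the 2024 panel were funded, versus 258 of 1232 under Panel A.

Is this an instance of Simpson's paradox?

No

Translational research: the 2024 panel 177/401 = 44.1%, Panel A 87/252 = 34.5% → the 2024 panel
Infrastructure: the 2024 panel 234/368 = 63.6%, Panel A 382/701 = 54.5% → the 2024 panel
Applied research: the 2024 panel 39/57 = 68.4%, Panel A 32/53 = 60.4% → the 2024 panel
Basic research: the 2024 panel 360/1282 = 28.1%, Panel A 258/1232 = 20.9% → the 2024 panel
Overall: the 2024 panel 810/2108 = 38.4%, Panel A 759/2238 = 33.9% → the 2024 panel
The 2024 panel wins overall and in every proposal group — no reversal.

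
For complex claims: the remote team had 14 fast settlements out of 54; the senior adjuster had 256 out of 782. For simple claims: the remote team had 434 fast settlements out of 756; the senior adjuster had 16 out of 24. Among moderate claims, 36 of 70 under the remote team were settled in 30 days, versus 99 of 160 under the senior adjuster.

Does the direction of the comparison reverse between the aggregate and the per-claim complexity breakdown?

Complex: the remote team 14/54 = 25.9%, the senior adjuster 256/782 = 32.7% → the senior adjuster
Simple: the remote team 434/756 = 57.4%, the senior adjuster 16/24 = 66.7% → the senior adjuster
Moderate: the remote team 36/70 = 51.4%, the senior adjuster 99/160 = 61.9% → the senior adjuster
Overall: the remote team 484/880 = 55.0%, the senior adjuster 371/966 = 38.4% → the remote team
The senior adjuster wins each claim group but the remote team wins overall — the comparison reverses. The senior adjuster's claims skew toward complex, which has a lower base rate.

Yes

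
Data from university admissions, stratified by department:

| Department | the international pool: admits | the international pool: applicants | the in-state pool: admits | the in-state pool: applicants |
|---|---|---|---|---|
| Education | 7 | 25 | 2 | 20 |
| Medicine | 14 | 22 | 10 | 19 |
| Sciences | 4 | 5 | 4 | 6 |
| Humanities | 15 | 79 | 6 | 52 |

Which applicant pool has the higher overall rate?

Education: the international pool 7/25 = 28.0%, the in-state pool 2/20 = 10.0% → the international pool
Medicine: the international pool 14/22 = 63.6%, the in-state pool 10/19 = 52.6% → the international pool
Sciences: the international pool 4/5 = 80.0%, the in-state pool 4/6 = 66.7% → the international pool
Humanities: the international pool 15/79 = 19.0%, the in-state pool 6/52 = 11.5% → the international pool
Overall: the international pool 40/131 = 30.5%, the in-state pool 22/97 = 22.7% → the international pool

the international pool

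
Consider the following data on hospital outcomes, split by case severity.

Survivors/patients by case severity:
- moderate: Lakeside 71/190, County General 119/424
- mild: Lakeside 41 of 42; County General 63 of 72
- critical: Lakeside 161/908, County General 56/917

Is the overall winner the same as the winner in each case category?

Yes

Moderate: Lakeside 71/190 = 37.4%, County General 119/424 = 28.1% → Lakeside
Mild: Lakeside 41/42 = 97.6%, County General 63/72 = 87.5% → Lakeside
Critical: Lakeside 161/908 = 17.7%, County General 56/917 = 6.1% → Lakeside
Overall: Lakeside 273/1140 = 23.9%, County General 238/1413 = 16.8% → Lakeside
Lakeside wins overall and in every case group — no reversal.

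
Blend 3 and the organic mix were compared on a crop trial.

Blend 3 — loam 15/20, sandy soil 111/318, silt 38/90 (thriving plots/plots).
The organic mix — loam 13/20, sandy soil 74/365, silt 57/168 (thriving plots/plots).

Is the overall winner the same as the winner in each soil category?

Yes

Loam: Blend 3 15/20 = 75.0%, the organic mix 13/20 = 65.0% → Blend 3
Sandy soil: Blend 3 111/318 = 34.9%, the organic mix 74/365 = 20.3% → Blend 3
Silt: Blend 3 38/90 = 42.2%, the organic mix 57/168 = 33.9% → Blend 3
Overall: Blend 3 164/428 = 38.3%, the organic mix 144/553 = 26.0% → Blend 3
Blend 3 wins overall and in every soil group — no reversal.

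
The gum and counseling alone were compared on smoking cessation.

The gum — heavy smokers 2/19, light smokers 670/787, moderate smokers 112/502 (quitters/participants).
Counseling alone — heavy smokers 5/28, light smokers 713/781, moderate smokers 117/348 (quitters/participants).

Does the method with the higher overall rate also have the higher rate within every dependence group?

Yes

Heavy smokers: the gum 2/19 = 10.5%, counseling alone 5/28 = 17.9% → counseling alone
Light smokers: the gum 670/787 = 85.1%, counseling alone 713/781 = 91.3% → counseling alone
Moderate smokers: the gum 112/502 = 22.3%, counseling alone 117/348 = 33.6% → counseling alone
Overall: the gum 784/1308 = 59.9%, counseling alone 835/1157 = 72.2% → counseling alone
Counseling alone wins overall and in every dependence group — no reversal.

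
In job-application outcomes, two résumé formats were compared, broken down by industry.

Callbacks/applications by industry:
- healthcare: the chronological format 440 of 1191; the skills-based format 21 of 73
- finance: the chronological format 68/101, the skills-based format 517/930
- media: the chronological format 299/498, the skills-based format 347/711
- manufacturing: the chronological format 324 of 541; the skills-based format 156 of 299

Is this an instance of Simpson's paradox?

Yes

Healthcare: the chronological format 440/1191 = 36.9%, the skills-based format 21/73 = 28.8% → the chronological format
Finance: the chronological format 68/101 = 67.3%, the skills-based format 517/930 = 55.6% → the chronological format
Media: the chronological format 299/498 = 60.0%, the skills-based format 347/711 = 48.8% → the chronological format
Manufacturing: the chronological format 324/541 = 59.9%, the skills-based format 156/299 = 52.2% → the chronological format
Overall: the chronological format 1131/2331 = 48.5%, the skills-based format 1041/2013 = 51.7% → the skills-based format
The chronological format wins each industry group but the skills-based format wins overall — the comparison reverses. The chronological format's applications skew toward healthcare, which has a lower base rate.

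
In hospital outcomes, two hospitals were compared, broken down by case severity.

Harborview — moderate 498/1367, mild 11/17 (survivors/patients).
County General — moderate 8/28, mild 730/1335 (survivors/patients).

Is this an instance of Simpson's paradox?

Yes

Moderate: Harborview 498/1367 = 36.4%, County General 8/28 = 28.6% → Harborview
Mild: Harborview 11/17 = 64.7%, County General 730/1335 = 54.7% → Harborview
Overall: Harborview 509/1384 = 36.8%, County General 738/1363 = 54.1% → County General
Harborview wins each case group but County General wins overall — the comparison reverses. Harborview's patients skew toward moderate, which has a lower base rate.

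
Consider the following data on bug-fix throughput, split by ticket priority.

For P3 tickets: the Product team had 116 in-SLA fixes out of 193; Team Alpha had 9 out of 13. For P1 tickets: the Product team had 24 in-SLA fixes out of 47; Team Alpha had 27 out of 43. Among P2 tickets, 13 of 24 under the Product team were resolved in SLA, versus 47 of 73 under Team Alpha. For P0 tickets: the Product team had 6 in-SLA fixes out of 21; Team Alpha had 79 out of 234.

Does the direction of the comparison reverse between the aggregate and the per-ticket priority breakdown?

Yes

P3: the Product team 116/193 = 60.1%, Team Alpha 9/13 = 69.2% → Team Alpha
P1: the Product team 24/47 = 51.1%, Team Alpha 27/43 = 62.8% → Team Alpha
P2: the Product team 13/24 = 54.2%, Team Alpha 47/73 = 64.4% → Team Alpha
P0: the Product team 6/21 = 28.6%, Team Alpha 79/234 = 33.8% → Team Alpha
Overall: the Product team 159/285 = 55.8%, Team Alpha 162/363 = 44.6% → the Product team
Team Alpha wins each ticket group but the Product team wins overall — the comparison reverses. Team Alpha's tickets skew toward P0, which has a lower base rate.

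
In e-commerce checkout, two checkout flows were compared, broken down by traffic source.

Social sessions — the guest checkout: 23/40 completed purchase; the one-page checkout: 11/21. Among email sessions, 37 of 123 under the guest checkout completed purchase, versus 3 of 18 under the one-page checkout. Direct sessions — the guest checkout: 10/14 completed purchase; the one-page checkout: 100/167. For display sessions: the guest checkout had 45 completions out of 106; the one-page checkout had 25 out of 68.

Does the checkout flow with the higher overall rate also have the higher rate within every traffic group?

Social: the guest checkout 23/40 = 57.5%, the one-page checkout 11/21 = 52.4% → the guest checkout
Email: the guest checkout 37/123 = 30.1%, the one-page checkout 3/18 = 16.7% → the guest checkout
Direct: the guest checkout 10/14 = 71.4%, the one-page checkout 100/167 = 59.9% → the guest checkout
Display: the guest checkout 45/106 = 42.5%, the one-page checkout 25/68 = 36.8% → the guest checkout
Overall: the guest checkout 115/283 = 40.6%, the one-page checkout 139/274 = 50.7% → the one-page checkout
The guest checkout wins each traffic group but the one-page checkout wins overall — the comparison reverses. The guest checkout's sessions skew toward email, which has a lower base rate.

No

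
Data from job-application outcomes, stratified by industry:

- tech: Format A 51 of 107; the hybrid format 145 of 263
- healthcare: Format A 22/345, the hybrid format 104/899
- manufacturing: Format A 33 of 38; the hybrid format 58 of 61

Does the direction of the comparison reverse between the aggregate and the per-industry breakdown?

No

Tech: Format A 51/107 = 47.7%, the hybrid format 145/263 = 55.1% → the hybrid format
Healthcare: Format A 22/345 = 6.4%, the hybrid format 104/899 = 11.6% → the hybrid format
Manufacturing: Format A 33/38 = 86.8%, the hybrid format 58/61 = 95.1% → the hybrid format
Overall: Format A 106/490 = 21.6%, the hybrid format 307/1223 = 25.1% → the hybrid format
The hybrid format wins overall and in every industry group — no reversal.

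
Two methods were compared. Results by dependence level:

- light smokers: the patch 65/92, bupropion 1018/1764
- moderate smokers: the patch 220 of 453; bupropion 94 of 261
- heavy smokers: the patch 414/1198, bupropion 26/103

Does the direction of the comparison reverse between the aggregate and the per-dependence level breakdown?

Yes

Light smokers: the patch 65/92 = 70.7%, bupropion 1018/1764 = 57.7% → the patch
Moderate smokers: the patch 220/453 = 48.6%, bupropion 94/261 = 36.0% → the patch
Heavy smokers: the patch 414/1198 = 34.6%, bupropion 26/103 = 25.2% → the patch
Overall: the patch 699/1743 = 40.1%, bupropion 1138/2128 = 53.5% → bupropion
The patch wins each dependence group but bupropion wins overall — the comparison reverses. The patch's participants skew toward heavy smokers, which has a lower base rate.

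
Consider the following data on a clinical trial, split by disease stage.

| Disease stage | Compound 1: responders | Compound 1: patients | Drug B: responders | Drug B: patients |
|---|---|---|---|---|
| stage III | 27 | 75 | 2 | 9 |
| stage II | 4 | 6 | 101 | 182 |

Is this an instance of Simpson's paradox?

Stage III: Compound 1 27/75 = 36.0%, Drug B 2/9 = 22.2% → Compound 1
Stage II: Compound 1 4/6 = 66.7%, Drug B 101/182 = 55.5% → Compound 1
Overall: Compound 1 31/81 = 38.3%, Drug B 103/191 = 53.9% → Drug B
Compound 1 wins each disease group but Drug B wins overall — the comparison reverses. Compound 1's patients skew toward stage III, which has a lower base rate.

Yes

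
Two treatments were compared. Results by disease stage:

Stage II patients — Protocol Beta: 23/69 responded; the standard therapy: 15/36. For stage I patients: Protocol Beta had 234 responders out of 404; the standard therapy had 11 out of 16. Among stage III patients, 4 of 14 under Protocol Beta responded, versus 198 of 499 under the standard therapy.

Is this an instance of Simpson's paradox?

Stage II: Protocol Beta 23/69 = 33.3%, the standard therapy 15/36 = 41.7% → the standard therapy
Stage I: Protocol Beta 234/404 = 57.9%, the standard therapy 11/16 = 68.8% → the standard therapy
Stage III: Protocol Beta 4/14 = 28.6%, the standard therapy 198/499 = 39.7% → the standard therapy
Overall: Protocol Beta 261/487 = 53.6%, the standard therapy 224/551 = 40.7% → Protocol Beta
The standard therapy wins each disease group but Protocol Beta wins overall — the comparison reverses. The standard therapy's patients skew toward stage III, which has a lower base rate.

Yes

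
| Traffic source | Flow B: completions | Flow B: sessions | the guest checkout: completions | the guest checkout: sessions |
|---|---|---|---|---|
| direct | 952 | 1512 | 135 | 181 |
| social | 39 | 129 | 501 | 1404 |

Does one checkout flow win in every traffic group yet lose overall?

Yes

Direct: Flow B 952/1512 = 63.0%, the guest checkout 135/181 = 74.6% → the guest checkout
Social: Flow B 39/129 = 30.2%, the guest checkout 501/1404 = 35.7% → the guest checkout
Overall: Flow B 991/1641 = 60.4%, the guest checkout 636/1585 = 40.1% → Flow B
The guest checkout wins each traffic group but Flow B wins overall — the comparison reverses. The guest checkout's sessions skew toward social, which has a lower base rate.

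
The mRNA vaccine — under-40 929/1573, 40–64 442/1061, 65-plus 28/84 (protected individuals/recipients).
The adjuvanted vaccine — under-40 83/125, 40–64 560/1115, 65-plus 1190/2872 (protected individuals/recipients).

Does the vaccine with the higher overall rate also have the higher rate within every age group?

No

Under-40: the mRNA vaccine 929/1573 = 59.1%, the adjuvanted vaccine 83/125 = 66.4% → the adjuvanted vaccine
40–64: the mRNA vaccine 442/1061 = 41.7%, the adjuvanted vaccine 560/1115 = 50.2% → the adjuvanted vaccine
65-plus: the mRNA vaccine 28/84 = 33.3%, the adjuvanted vaccine 1190/2872 = 41.4% → the adjuvanted vaccine
Overall: the mRNA vaccine 1399/2718 = 51.5%, the adjuvanted vaccine 1833/4112 = 44.6% → the mRNA vaccine
The adjuvanted vaccine wins each age group but the mRNA vaccine wins overall — the comparison reverses. The adjuvanted vaccine's recipients skew toward 65-plus, which has a lower base rate.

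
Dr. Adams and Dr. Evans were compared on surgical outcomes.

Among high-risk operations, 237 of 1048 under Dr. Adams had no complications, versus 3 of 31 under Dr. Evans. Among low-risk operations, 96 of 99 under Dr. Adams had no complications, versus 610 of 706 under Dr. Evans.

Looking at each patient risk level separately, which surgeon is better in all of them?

Dr. Adams

High-risk: Dr. Adams 237/1048 = 22.6%, Dr. Evans 3/31 = 9.7% → Dr. Adams
Low-risk: Dr. Adams 96/99 = 97.0%, Dr. Evans 610/706 = 86.4% → Dr. Adams
Dr. Adams has the higher rate in both groups.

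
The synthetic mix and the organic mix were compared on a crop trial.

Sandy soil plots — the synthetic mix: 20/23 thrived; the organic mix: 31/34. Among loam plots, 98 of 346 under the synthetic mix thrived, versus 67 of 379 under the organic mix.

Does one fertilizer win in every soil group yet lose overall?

Sandy soil: the synthetic mix 20/23 = 87.0%, the organic mix 31/34 = 91.2% → the organic mix
Loam: the synthetic mix 98/346 = 28.3%, the organic mix 67/379 = 17.7% → the synthetic mix
Overall: the synthetic mix 118/369 = 32.0%, the organic mix 98/413 = 23.7% → the synthetic mix
Neither sweeps: the synthetic mix wins 1 of 2 groups, the organic mix wins 1. The synthetic mix wins overall but not every group — no Simpson reversal.

No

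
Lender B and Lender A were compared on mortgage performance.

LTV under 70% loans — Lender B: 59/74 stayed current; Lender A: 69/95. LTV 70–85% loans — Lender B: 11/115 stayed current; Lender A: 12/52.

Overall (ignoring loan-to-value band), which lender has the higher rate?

Lender A

LTV under 70%: Lender B 59/74 = 79.7%, Lender A 69/95 = 72.6% → Lender B
LTV 70–85%: Lender B 11/115 = 9.6%, Lender A 12/52 = 23.1% → Lender A
Overall: Lender B 70/189 = 37.0%, Lender A 81/147 = 55.1% → Lender A
(Neither sweeps every loan-to-value group, but Lender A has the higher pooled rate.)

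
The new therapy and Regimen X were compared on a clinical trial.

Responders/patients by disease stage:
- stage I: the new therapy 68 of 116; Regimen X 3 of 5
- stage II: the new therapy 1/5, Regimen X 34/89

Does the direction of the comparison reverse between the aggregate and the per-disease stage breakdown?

Yes

Stage I: the new therapy 68/116 = 58.6%, Regimen X 3/5 = 60.0% → Regimen X
Stage II: the new therapy 1/5 = 20.0%, Regimen X 34/89 = 38.2% → Regimen X
Overall: the new therapy 69/121 = 57.0%, Regimen X 37/94 = 39.4% → the new therapy
Regimen X wins each disease group but the new therapy wins overall — the comparison reverses. Regimen X's patients skew toward stage II, which has a lower base rate.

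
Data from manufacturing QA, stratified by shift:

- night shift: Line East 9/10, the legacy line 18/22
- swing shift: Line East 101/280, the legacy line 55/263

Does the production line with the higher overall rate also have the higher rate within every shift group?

Night shift: Line East 9/10 = 90.0%, the legacy line 18/22 = 81.8% → Line East
Swing shift: Line East 101/280 = 36.1%, the legacy line 55/263 = 20.9% → Line East
Overall: Line East 110/290 = 37.9%, the legacy line 73/285 = 25.6% → Line East
Line East wins overall and in every shift group — no reversal.

Yes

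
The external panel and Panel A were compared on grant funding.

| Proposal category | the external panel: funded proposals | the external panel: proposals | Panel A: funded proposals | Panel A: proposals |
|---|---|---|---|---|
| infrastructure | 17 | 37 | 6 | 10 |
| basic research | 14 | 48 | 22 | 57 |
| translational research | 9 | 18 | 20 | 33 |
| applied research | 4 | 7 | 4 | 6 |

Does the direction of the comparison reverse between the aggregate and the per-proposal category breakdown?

Infrastructure: the external panel 17/37 = 45.9%, Panel A 6/10 = 60.0% → Panel A
Basic research: the external panel 14/48 = 29.2%, Panel A 22/57 = 38.6% → Panel A
Translational research: the external panel 9/18 = 50.0%, Panel A 20/33 = 60.6% → Panel A
Applied research: the external panel 4/7 = 57.1%, Panel A 4/6 = 66.7% → Panel A
Overall: the external panel 44/110 = 40.0%, Panel A 52/106 = 49.1% → Panel A
Panel A wins overall and in every proposal group — no reversal.

No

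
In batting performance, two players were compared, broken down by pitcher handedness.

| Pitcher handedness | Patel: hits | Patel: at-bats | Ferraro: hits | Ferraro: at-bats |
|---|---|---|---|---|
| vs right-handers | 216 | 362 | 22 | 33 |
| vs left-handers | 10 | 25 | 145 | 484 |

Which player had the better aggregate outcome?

Vs right-handers: Patel 216/362 = 59.7%, Ferraro 22/33 = 66.7% → Ferraro
Vs left-handers: Patel 10/25 = 40.0%, Ferraro 145/484 = 30.0% → Patel
Overall: Patel 226/387 = 58.4%, Ferraro 167/517 = 32.3% → Patel
(Neither sweeps every pitcher group, but Patel has the higher pooled rate.)

Patel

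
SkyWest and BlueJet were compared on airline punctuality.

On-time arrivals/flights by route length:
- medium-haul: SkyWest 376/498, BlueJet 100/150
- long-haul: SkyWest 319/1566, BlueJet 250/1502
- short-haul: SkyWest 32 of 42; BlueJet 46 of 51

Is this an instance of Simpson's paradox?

Medium-haul: SkyWest 376/498 = 75.5%, BlueJet 100/150 = 66.7% → SkyWest
Long-haul: SkyWest 319/1566 = 20.4%, BlueJet 250/1502 = 16.6% → SkyWest
Short-haul: SkyWest 32/42 = 76.2%, BlueJet 46/51 = 90.2% → BlueJet
Overall: SkyWest 727/2106 = 34.5%, BlueJet 396/1703 = 23.3% → SkyWest
Neither sweeps: SkyWest wins 2 of 3 groups, BlueJet wins 1. SkyWest wins overall but not every group — no Simpson reversal.

No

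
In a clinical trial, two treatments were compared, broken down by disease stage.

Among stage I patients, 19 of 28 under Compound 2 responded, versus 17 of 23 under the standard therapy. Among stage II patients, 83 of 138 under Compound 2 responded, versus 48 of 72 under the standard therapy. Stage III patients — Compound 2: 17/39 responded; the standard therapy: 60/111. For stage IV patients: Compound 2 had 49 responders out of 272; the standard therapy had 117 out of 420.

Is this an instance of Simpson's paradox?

No

Stage I: Compound 2 19/28 = 67.9%, the standard therapy 17/23 = 73.9% → the standard therapy
Stage II: Compound 2 83/138 = 60.1%, the standard therapy 48/72 = 66.7% → the standard therapy
Stage III: Compound 2 17/39 = 43.6%, the standard therapy 60/111 = 54.1% → the standard therapy
Stage IV: Compound 2 49/272 = 18.0%, the standard therapy 117/420 = 27.9% → the standard therapy
Overall: Compound 2 168/477 = 35.2%, the standard therapy 242/626 = 38.7% → the standard therapy
The standard therapy wins overall and in every disease group — no reversal.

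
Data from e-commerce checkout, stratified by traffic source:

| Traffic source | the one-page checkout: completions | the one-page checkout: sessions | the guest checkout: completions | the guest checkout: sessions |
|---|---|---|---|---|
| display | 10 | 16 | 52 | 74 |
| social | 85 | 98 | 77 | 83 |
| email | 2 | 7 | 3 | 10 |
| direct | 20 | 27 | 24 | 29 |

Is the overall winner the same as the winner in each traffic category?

Yes

Display: the one-page checkout 10/16 = 62.5%, the guest checkout 52/74 = 70.3% → the guest checkout
Social: the one-page checkout 85/98 = 86.7%, the guest checkout 77/83 = 92.8% → the guest checkout
Email: the one-page checkout 2/7 = 28.6%, the guest checkout 3/10 = 30.0% → the guest checkout
Direct: the one-page checkout 20/27 = 74.1%, the guest checkout 24/29 = 82.8% → the guest checkout
Overall: the one-page checkout 117/148 = 79.1%, the guest checkout 156/196 = 79.6% → the guest checkout
The guest checkout wins overall and in every traffic group — no reversal.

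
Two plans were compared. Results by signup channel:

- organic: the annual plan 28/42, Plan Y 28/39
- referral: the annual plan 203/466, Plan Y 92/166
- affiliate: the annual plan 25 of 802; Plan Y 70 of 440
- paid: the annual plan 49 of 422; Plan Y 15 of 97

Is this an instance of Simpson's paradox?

Organic: the annual plan 28/42 = 66.7%, Plan Y 28/39 = 71.8% → Plan Y
Referral: the annual plan 203/466 = 43.6%, Plan Y 92/166 = 55.4% → Plan Y
Affiliate: the annual plan 25/802 = 3.1%, Plan Y 70/440 = 15.9% → Plan Y
Paid: the annual plan 49/422 = 11.6%, Plan Y 15/97 = 15.5% → Plan Y
Overall: the annual plan 305/1732 = 17.6%, Plan Y 205/742 = 27.6% → Plan Y
Plan Y wins overall and in every signup group — no reversal.

No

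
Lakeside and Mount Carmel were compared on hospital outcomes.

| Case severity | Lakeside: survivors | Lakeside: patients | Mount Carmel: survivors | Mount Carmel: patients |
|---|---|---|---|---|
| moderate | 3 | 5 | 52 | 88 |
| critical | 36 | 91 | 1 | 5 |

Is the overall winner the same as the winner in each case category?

Moderate: Lakeside 3/5 = 60.0%, Mount Carmel 52/88 = 59.1% → Lakeside
Critical: Lakeside 36/91 = 39.6%, Mount Carmel 1/5 = 20.0% → Lakeside
Overall: Lakeside 39/96 = 40.6%, Mount Carmel 53/93 = 57.0% → Mount Carmel
Lakeside wins each case group but Mount Carmel wins overall — the comparison reverses. Lakeside's patients skew toward critical, which has a lower base rate.

No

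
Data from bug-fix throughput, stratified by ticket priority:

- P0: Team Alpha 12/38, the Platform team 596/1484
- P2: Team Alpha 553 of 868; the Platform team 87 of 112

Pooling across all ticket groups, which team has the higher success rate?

P0: Team Alpha 12/38 = 31.6%, the Platform team 596/1484 = 40.2% → the Platform team
P2: Team Alpha 553/868 = 63.7%, the Platform team 87/112 = 77.7% → the Platform team
Overall: Team Alpha 565/906 = 62.4%, the Platform team 683/1596 = 42.8% → Team Alpha
(The Platform team wins every ticket group but Team Alpha wins overall — the Platform team's tickets skew toward the low-rate P0 group.)

Team Alpha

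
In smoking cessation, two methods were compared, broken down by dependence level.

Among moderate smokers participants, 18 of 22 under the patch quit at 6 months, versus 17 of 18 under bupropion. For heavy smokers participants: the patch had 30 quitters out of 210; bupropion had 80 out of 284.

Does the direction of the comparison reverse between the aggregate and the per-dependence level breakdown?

Moderate smokers: the patch 18/22 = 81.8%, bupropion 17/18 = 94.4% → bupropion
Heavy smokers: the patch 30/210 = 14.3%, bupropion 80/284 = 28.2% → bupropion
Overall: the patch 48/232 = 20.7%, bupropion 97/302 = 32.1% → bupropion
Bupropion wins overall and in every dependence group — no reversal.

No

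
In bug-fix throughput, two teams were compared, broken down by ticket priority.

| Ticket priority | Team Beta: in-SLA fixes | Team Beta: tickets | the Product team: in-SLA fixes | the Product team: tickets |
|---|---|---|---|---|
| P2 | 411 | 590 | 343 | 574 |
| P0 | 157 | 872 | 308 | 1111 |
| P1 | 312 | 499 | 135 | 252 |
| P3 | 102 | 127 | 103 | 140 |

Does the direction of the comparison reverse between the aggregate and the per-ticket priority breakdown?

No

P2: Team Beta 411/590 = 69.7%, the Product team 343/574 = 59.8% → Team Beta
P0: Team Beta 157/872 = 18.0%, the Product team 308/1111 = 27.7% → the Product team
P1: Team Beta 312/499 = 62.5%, the Product team 135/252 = 53.6% → Team Beta
P3: Team Beta 102/127 = 80.3%, the Product team 103/140 = 73.6% → Team Beta
Overall: Team Beta 982/2088 = 47.0%, the Product team 889/2077 = 42.8% → Team Beta
Neither sweeps: Team Beta wins 3 of 4 groups, the Product team wins 1. Team Beta wins overall but not every group — no Simpson reversal.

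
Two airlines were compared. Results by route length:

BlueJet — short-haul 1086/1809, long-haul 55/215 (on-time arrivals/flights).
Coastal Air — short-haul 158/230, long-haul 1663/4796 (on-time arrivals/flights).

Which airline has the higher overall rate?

Short-haul: BlueJet 1086/1809 = 60.0%, Coastal Air 158/230 = 68.7% → Coastal Air
Long-haul: BlueJet 55/215 = 25.6%, Coastal Air 1663/4796 = 34.7% → Coastal Air
Overall: BlueJet 1141/2024 = 56.4%, Coastal Air 1821/5026 = 36.2% → BlueJet
(Coastal Air wins every route group but BlueJet wins overall — Coastal Air's flights skew toward the low-rate long-haul group.)

BlueJet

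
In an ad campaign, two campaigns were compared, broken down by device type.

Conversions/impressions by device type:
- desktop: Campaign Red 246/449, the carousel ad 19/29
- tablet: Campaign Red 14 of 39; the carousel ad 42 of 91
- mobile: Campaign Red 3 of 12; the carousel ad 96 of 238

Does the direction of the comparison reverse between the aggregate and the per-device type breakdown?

Desktop: Campaign Red 246/449 = 54.8%, the carousel ad 19/29 = 65.5% → the carousel ad
Tablet: Campaign Red 14/39 = 35.9%, the carousel ad 42/91 = 46.2% → the carousel ad
Mobile: Campaign Red 3/12 = 25.0%, the carousel ad 96/238 = 40.3% → the carousel ad
Overall: Campaign Red 263/500 = 52.6%, the carousel ad 157/358 = 43.9% → Campaign Red
The carousel ad wins each device group but Campaign Red wins overall — the comparison reverses. The carousel ad's impressions skew toward mobile, which has a lower base rate.

Yes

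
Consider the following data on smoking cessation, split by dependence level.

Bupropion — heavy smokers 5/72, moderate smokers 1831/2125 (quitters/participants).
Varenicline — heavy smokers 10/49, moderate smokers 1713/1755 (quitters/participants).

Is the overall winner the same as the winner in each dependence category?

Heavy smokers: bupropion 5/72 = 6.9%, varenicline 10/49 = 20.4% → varenicline
Moderate smokers: bupropion 1831/2125 = 86.2%, varenicline 1713/1755 = 97.6% → varenicline
Overall: bupropion 1836/2197 = 83.6%, varenicline 1723/1804 = 95.5% → varenicline
Varenicline wins overall and in every dependence group — no reversal.

Yes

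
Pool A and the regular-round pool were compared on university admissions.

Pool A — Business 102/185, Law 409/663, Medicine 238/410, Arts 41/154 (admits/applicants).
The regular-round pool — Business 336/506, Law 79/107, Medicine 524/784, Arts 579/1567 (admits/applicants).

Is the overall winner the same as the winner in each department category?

Business: Pool A 102/185 = 55.1%, the regular-round pool 336/506 = 66.4% → the regular-round pool
Law: Pool A 409/663 = 61.7%, the regular-round pool 79/107 = 73.8% → the regular-round pool
Medicine: Pool A 238/410 = 58.0%, the regular-round pool 524/784 = 66.8% → the regular-round pool
Arts: Pool A 41/154 = 26.6%, the regular-round pool 579/1567 = 36.9% → the regular-round pool
Overall: Pool A 790/1412 = 55.9%, the regular-round pool 1518/2964 = 51.2% → Pool A
The regular-round pool wins each department group but Pool A wins overall — the comparison reverses. The regular-round pool's applicants skew toward Arts, which has a lower base rate.

No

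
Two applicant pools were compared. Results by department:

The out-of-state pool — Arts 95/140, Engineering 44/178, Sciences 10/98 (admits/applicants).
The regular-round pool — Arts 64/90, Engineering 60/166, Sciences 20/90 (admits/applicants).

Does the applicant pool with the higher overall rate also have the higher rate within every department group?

Arts: the out-of-state pool 95/140 = 67.9%, the regular-round pool 64/90 = 71.1% → the regular-round pool
Engineering: the out-of-state pool 44/178 = 24.7%, the regular-round pool 60/166 = 36.1% → the regular-round pool
Sciences: the out-of-state pool 10/98 = 10.2%, the regular-round pool 20/90 = 22.2% → the regular-round pool
Overall: the out-of-state pool 149/416 = 35.8%, the regular-round pool 144/346 = 41.6% → the regular-round pool
The regular-round pool wins overall and in every department group — no reversal.

Yes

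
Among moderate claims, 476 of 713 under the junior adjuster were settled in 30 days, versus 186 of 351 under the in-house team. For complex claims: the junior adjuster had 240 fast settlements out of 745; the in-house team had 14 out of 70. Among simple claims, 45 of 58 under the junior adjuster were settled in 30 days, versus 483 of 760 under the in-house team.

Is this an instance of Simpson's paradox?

Yes

Moderate: the junior adjuster 476/713 = 66.8%, the in-house team 186/351 = 53.0% → the junior adjuster
Complex: the junior adjuster 240/745 = 32.2%, the in-house team 14/70 = 20.0% → the junior adjuster
Simple: the junior adjuster 45/58 = 77.6%, the in-house team 483/760 = 63.6% → the junior adjuster
Overall: the junior adjuster 761/1516 = 50.2%, the in-house team 683/1181 = 57.8% → the in-house team
The junior adjuster wins each claim group but the in-house team wins overall — the comparison reverses. The junior adjuster's claims skew toward complex, which has a lower base rate.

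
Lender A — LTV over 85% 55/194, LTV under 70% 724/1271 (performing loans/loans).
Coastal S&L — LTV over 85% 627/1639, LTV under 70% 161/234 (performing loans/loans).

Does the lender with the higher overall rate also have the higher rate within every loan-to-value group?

No

LTV over 85%: Lender A 55/194 = 28.4%, Coastal S&L 627/1639 = 38.3% → Coastal S&L
LTV under 70%: Lender A 724/1271 = 57.0%, Coastal S&L 161/234 = 68.8% → Coastal S&L
Overall: Lender A 779/1465 = 53.2%, Coastal S&L 788/1873 = 42.1% → Lender A
Coastal S&L wins each loan-to-value group but Lender A wins overall — the comparison reverses. Coastal S&L's loans skew toward LTV over 85%, which has a lower base rate.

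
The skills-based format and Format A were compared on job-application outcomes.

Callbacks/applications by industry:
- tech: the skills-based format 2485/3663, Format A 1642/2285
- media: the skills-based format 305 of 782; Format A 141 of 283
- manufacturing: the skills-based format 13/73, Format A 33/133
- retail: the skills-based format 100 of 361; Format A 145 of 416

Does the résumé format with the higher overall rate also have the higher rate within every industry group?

Tech: the skills-based format 2485/3663 = 67.8%, Format A 1642/2285 = 71.9% → Format A
Media: the skills-based format 305/782 = 39.0%, Format A 141/283 = 49.8% → Format A
Manufacturing: the skills-based format 13/73 = 17.8%, Format A 33/133 = 24.8% → Format A
Retail: the skills-based format 100/361 = 27.7%, Format A 145/416 = 34.9% → Format A
Overall: the skills-based format 2903/4879 = 59.5%, Format A 1961/3117 = 62.9% → Format A
Format A wins overall and in every industry group — no reversal.

Yes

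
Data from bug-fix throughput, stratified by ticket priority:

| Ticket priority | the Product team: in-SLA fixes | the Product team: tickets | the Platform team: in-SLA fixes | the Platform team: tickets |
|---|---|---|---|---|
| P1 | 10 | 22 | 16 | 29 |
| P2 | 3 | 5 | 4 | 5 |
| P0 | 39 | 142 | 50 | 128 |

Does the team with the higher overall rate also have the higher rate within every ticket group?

P1: the Product team 10/22 = 45.5%, the Platform team 16/29 = 55.2% → the Platform team
P2: the Product team 3/5 = 60.0%, the Platform team 4/5 = 80.0% → the Platform team
P0: the Product team 39/142 = 27.5%, the Platform team 50/128 = 39.1% → the Platform team
Overall: the Product team 52/169 = 30.8%, the Platform team 70/162 = 43.2% → the Platform team
The Platform team wins overall and in every ticket group — no reversal.

Yes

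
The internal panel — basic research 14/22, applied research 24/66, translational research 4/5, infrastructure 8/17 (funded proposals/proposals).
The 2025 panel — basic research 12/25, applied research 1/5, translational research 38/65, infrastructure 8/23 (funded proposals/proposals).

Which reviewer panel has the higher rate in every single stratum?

the internal panel

Basic research: the internal panel 14/22 = 63.6%, the 2025 panel 12/25 = 48.0% → the internal panel
Applied research: the internal panel 24/66 = 36.4%, the 2025 panel 1/5 = 20.0% → the internal panel
Translational research: the internal panel 4/5 = 80.0%, the 2025 panel 38/65 = 58.5% → the internal panel
Infrastructure: the internal panel 8/17 = 47.1%, the 2025 panel 8/23 = 34.8% → the internal panel
The internal panel has the higher rate in all 4 groups.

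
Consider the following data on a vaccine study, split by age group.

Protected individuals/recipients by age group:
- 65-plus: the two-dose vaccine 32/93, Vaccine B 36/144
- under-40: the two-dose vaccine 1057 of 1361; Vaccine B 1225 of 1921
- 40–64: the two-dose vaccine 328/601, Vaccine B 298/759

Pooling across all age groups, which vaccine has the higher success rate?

65-plus: the two-dose vaccine 32/93 = 34.4%, Vaccine B 36/144 = 25.0% → the two-dose vaccine
Under-40: the two-dose vaccine 1057/1361 = 77.7%, Vaccine B 1225/1921 = 63.8% → the two-dose vaccine
40–64: the two-dose vaccine 328/601 = 54.6%, Vaccine B 298/759 = 39.3% → the two-dose vaccine
Overall: the two-dose vaccine 1417/2055 = 69.0%, Vaccine B 1559/2824 = 55.2% → the two-dose vaccine

the two-dose vaccine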